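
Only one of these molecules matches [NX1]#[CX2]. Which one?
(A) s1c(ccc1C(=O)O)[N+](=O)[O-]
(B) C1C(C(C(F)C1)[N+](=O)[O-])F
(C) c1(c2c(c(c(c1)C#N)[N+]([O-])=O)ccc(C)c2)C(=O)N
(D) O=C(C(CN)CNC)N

C

[NX1]#[CX2] describes a nitrogen triple-bonded to a two-connected carbon (a nitrile).
(A) has a nitro group (-[N+](=O)[O-]) but there is no C#N triple bond.
(B) has a nitro group (-[N+](=O)[O-]) but there is no C#N triple bond.
(C) contains a nitrile (-C#N), which satisfies every atom and bond constraint.
(D) has a primary amino group (-NH2) but the nitrogen is NX3 (three connections), not NX1 triple-bonded.
So the answer is (C).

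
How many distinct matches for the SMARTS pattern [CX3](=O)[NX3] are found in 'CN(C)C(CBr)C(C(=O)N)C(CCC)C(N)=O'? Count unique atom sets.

[CX3](=O)[NX3] is the SMARTS for an amide: a carbonyl carbon bonded to a trivalent nitrogen.
The molecule carries 2 separate instances of a primary amide (-C(=O)NH2) meeting every constraint; each maps to a distinct set of atoms, giving 2 matches.

2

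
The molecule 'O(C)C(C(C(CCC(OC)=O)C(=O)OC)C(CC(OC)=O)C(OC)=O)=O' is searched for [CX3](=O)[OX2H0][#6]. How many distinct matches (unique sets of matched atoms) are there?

5

[CX3](=O)[OX2H0][#6] is the SMARTS for an ester: a carbonyl carbon bonded to an oxygen that is itself bonded to carbon (no H on that O).
The molecule carries 5 separate instances of a methyl-ester group (-C(=O)OCH3) meeting every constraint; each maps to a distinct set of atoms, giving 5 matches.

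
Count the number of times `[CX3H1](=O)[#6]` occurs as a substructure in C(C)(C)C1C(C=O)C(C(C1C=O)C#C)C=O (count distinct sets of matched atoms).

3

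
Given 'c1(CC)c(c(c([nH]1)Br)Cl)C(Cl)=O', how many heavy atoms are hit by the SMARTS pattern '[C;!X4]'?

Check the 12 heavy atoms by environment: 1× n (aromatic, X3) → no; 4× c (aromatic, X3) → no; 1× C (X3) → match; 1× O (X1) → no; 2× Cl (X1) → no; 1× Br (X1) → no; 2× C (X4) → no.
That gives 1 matching atom.

1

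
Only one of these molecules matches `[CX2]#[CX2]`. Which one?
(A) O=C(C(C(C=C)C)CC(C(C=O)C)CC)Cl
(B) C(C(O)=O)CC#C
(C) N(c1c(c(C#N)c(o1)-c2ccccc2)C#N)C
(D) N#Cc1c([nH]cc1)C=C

B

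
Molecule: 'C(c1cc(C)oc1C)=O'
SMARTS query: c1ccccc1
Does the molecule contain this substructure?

No

The pattern c1ccccc1 describes six aromatic carbons in a ring — a benzene ring.
The closest candidate here is a methyl group (-CH3), but no six-membered all-carbon aromatic ring is present. No other fragment satisfies the full query, so there is no match.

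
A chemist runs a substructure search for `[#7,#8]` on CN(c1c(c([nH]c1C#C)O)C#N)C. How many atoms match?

4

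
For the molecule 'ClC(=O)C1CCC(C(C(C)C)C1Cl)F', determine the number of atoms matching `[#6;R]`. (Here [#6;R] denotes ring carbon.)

6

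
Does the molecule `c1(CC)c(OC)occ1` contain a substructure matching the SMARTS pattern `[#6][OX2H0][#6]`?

Yes

The pattern [#6][OX2H0][#6] describes an aliphatic oxygen bridging two carbons with no H on the oxygen — an ether.
The molecule carries a methoxy ether (-OCH3), whose atoms satisfy every constraint of the query, so the pattern matches.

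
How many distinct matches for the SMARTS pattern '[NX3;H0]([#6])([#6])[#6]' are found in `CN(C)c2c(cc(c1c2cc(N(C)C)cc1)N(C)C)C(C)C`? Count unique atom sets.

[NX3;H0]([#6])([#6])[#6] is the SMARTS for a tertiary amine: a trivalent nitrogen with no H, bonded to three carbons.
The molecule carries 3 separate instances of a dimethylamino group (-N(CH3)2) meeting every constraint; each maps to a distinct set of atoms, giving 3 matches.

3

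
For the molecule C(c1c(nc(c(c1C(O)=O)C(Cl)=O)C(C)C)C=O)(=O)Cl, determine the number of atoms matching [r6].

6

The query [r6] means: r6 matches atoms in a six-membered ring.
Check the 20 heavy atoms by environment: 1× n (aromatic, in 6-ring) → match; 5× c (aromatic, in 6-ring) → match; 7× C (acyclic) → no; 5× O (acyclic) → no; 2× Cl (acyclic) → no.
Summing the matching environments: 1 + 5 = 6 matching atoms.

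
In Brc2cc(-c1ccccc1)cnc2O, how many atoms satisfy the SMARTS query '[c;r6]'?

The query [c;r6] means: aromatic carbon that belongs to a six-membered ring.
Check the 14 heavy atoms by environment: 1× n (aromatic, in 6-ring) → no; 11× c (aromatic, in 6-ring) → match; 1× Br (acyclic) → no; 1× O (acyclic) → no.
That gives 11 matching atoms.

11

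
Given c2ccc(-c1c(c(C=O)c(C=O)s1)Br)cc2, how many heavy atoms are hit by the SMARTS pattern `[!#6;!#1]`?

4

Check the 16 heavy atoms by environment: 1× s (aromatic) → match; 10× c (aromatic) → no; 1× Br → match; 2× C → no; 2× O → match.
Summing the matching environments: 1 + 1 + 2 = 4 matching atoms.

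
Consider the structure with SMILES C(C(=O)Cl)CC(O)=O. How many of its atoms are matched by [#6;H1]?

0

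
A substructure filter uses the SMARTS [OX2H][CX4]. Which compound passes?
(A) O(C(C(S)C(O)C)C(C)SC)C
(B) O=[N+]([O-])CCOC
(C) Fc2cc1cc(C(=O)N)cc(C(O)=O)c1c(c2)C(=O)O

A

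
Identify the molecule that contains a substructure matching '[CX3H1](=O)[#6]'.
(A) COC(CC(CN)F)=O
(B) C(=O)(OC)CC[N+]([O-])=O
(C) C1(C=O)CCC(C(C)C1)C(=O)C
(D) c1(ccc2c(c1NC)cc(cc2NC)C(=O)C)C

C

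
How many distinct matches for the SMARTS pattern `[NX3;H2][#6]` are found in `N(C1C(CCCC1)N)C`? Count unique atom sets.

[NX3;H2][#6] is the SMARTS for a primary amine: a trivalent nitrogen with two H attached to carbon.
Exactly one fragment in the molecule meets all constraints, giving 1 match.

1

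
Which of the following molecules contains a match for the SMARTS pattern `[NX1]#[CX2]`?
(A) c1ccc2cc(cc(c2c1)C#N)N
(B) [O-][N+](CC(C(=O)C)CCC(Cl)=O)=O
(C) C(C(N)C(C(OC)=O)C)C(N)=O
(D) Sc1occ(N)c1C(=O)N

[NX1]#[CX2] describes a nitrogen triple-bonded to a two-connected carbon (a nitrile).
(A) contains a nitrile (-C#N), which satisfies every atom and bond constraint.
(B) has a nitro group (-[N+](=O)[O-]) but there is no C#N triple bond.
(C) has a primary amide (-C(=O)NH2) but the nitrogen is NX3, not NX1.
(D) has a primary amino group (-NH2) but the nitrogen is NX3 (three connections), not NX1 triple-bonded.
So the answer is (A).

A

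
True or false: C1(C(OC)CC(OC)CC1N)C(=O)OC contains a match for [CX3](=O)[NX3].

False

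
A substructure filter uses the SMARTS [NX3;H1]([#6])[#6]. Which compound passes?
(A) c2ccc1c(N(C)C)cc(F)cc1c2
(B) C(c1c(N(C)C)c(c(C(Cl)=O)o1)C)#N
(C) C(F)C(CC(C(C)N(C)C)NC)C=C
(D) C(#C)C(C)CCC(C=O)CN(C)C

C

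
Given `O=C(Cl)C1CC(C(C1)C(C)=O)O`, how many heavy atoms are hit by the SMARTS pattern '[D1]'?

5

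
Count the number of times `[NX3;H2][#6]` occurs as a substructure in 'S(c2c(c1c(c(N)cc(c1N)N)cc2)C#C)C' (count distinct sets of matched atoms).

[NX3;H2][#6] is the SMARTS for a primary amine: a trivalent nitrogen with two H attached to carbon.
The molecule carries 3 separate instances of a primary amino group (-NH2) meeting every constraint; each maps to a distinct set of atoms, giving 3 matches.

3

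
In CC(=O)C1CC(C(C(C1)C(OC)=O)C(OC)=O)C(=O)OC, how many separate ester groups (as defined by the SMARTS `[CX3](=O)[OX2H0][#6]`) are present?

[CX3](=O)[OX2H0][#6] is the SMARTS for an ester: a carbonyl carbon bonded to an oxygen that is itself bonded to carbon (no H on that O).
The molecule carries 3 separate instances of a methyl-ester group (-C(=O)OCH3) meeting every constraint; each maps to a distinct set of atoms, giving 3 matches.

3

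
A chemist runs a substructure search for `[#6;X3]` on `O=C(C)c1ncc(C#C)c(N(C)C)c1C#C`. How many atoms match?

6

The query [#6;X3] means: any carbon (aromatic or not) with three total connections.
Check the 16 heavy atoms by environment: 1× n (aromatic, X2) → no; 5× c (aromatic, X3) → match; 1× N (X3) → no; 3× C (X4) → no; 4× C (X2) → no; 1× C (X3) → match; 1× O (X1) → no.
Summing the matching environments: 5 + 1 = 6 matching atoms.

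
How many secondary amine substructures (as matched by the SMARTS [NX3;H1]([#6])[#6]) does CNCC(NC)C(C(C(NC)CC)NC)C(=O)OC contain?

[NX3;H1]([#6])[#6] is the SMARTS for a secondary amine: a trivalent nitrogen with one H, bonded to two carbons.
The molecule carries 4 separate instances of an N-methylamino group (-NHCH3) meeting every constraint; each maps to a distinct set of atoms, giving 4 matches.

4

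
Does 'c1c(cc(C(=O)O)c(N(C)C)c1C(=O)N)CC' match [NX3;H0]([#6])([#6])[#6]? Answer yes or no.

Yes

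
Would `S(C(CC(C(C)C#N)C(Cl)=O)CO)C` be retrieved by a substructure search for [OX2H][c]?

No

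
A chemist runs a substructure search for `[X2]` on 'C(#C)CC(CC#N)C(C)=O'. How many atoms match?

3

The query [X2] means: any atom with exactly two total connections (bonds + H).
Check the 10 heavy atoms by environment: 4× C (X4) → no; 3× C (X2) → match; 1× N (X1) → no; 1× C (X3) → no; 1× O (X1) → no.
That gives 3 matching atoms.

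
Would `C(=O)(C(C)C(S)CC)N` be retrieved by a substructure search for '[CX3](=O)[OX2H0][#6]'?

No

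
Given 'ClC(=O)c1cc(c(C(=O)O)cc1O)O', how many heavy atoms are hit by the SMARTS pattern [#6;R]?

6

Check the 14 heavy atoms by environment: 6× c (aromatic, in 6-ring) → match; 5× O (acyclic) → no; 2× C (acyclic) → no; 1× Cl (acyclic) → no.
That gives 6 matching atoms.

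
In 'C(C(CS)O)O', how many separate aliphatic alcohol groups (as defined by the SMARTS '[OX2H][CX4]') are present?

2

[OX2H][CX4] is the SMARTS for an aliphatic alcohol: a hydroxyl oxygen bound to an sp3 (X4) carbon.
The molecule carries 2 separate instances of a hydroxyl group (-OH) meeting every constraint; each maps to a distinct set of atoms, giving 2 matches.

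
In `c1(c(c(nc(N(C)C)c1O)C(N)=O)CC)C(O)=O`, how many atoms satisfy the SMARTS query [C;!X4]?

2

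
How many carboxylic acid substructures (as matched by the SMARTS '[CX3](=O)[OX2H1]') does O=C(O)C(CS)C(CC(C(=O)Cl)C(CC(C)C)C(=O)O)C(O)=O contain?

3

[CX3](=O)[OX2H1] is the SMARTS for a carboxylic acid: an sp2 carbon double-bonded to O and single-bonded to an -OH oxygen.
The molecule carries 3 separate instances of a carboxylic acid group (-C(=O)OH) meeting every constraint; each maps to a distinct set of atoms, giving 3 matches.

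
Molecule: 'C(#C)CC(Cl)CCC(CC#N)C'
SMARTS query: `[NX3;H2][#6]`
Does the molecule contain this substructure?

No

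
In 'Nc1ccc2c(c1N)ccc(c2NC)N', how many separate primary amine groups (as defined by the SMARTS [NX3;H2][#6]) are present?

3

[NX3;H2][#6] is the SMARTS for a primary amine: a trivalent nitrogen with two H attached to carbon.
The molecule carries 3 separate instances of a primary amino group (-NH2) meeting every constraint; each maps to a distinct set of atoms, giving 3 matches.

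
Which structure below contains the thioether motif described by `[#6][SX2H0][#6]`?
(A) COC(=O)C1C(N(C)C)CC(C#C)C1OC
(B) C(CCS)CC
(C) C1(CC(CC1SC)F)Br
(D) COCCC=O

C

[#6][SX2H0][#6] describes an aliphatic sulfur bridging two carbons with no H on the sulfur (a thioether).
(A) has a methoxy ether (-OCH3) but the bridging atom is O, not S.
(B) has a thiol (-SH) but the sulfur has H1, not H0 bridging two carbons.
(C) contains a methylthio ether (-SCH3), which satisfies every atom and bond constraint.
(D) has a methoxy ether (-OCH3) but the bridging atom is O, not S.
So the answer is (C).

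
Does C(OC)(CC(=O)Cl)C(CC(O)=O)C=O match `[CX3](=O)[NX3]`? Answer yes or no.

No

The pattern [CX3](=O)[NX3] describes a carbonyl carbon bonded to a trivalent nitrogen — an amide.
The closest candidate here is a carboxylic acid group (-C(=O)OH), but the carbonyl is bonded to O, not to an NX3 nitrogen. No other fragment satisfies the full query, so there is no match.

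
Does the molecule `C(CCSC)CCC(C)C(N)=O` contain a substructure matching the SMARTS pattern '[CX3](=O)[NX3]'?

Yes

The pattern [CX3](=O)[NX3] describes a carbonyl carbon bonded to a trivalent nitrogen — an amide.
The molecule carries a primary amide (-C(=O)NH2), whose atoms satisfy every constraint of the query, so the pattern matches.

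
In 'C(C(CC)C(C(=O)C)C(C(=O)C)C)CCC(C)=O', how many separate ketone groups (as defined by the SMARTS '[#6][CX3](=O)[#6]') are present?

3

[#6][CX3](=O)[#6] is the SMARTS for a ketone: a carbonyl carbon (no H) flanked by two carbons.
The molecule carries 3 separate instances of an acetyl/ketone group (-C(=O)CH3) meeting every constraint; each maps to a distinct set of atoms, giving 3 matches.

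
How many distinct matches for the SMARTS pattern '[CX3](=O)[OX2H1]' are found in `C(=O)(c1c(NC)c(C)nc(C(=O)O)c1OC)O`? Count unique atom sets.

2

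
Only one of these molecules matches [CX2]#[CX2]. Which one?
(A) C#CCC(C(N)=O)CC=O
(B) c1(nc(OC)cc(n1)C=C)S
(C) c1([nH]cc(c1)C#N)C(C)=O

A

[CX2]#[CX2] describes a carbon-carbon triple bond (an alkyne).
(A) contains an ethynyl group (-C#CH), which satisfies every atom and bond constraint.
(B) has a vinyl group (-CH=CH2) but the C=C is a double bond; both carbons are CX3, not CX2.
(C) has a nitrile (-C#N) but the triple bond is C#N, not C#C.
So the answer is (A).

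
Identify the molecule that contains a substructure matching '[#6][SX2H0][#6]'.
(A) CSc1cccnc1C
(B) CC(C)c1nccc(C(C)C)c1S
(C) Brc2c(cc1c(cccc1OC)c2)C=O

A

[#6][SX2H0][#6] describes an aliphatic sulfur bridging two carbons with no H on the sulfur (a thioether).
(A) contains a methylthio ether (-SCH3), which satisfies every atom and bond constraint.
(B) has a thiol (-SH) but the sulfur has H1, not H0 bridging two carbons.
(C) has a methoxy ether (-OCH3) but the bridging atom is O, not S.
So the answer is (A).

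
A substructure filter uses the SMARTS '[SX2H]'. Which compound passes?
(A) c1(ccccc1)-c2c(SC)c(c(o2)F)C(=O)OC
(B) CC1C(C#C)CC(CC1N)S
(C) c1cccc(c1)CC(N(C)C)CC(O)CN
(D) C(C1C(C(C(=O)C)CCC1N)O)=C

B

[SX2H] describes an aliphatic sulfur with two connections, one being H (a thiol).
(A) has a methylthio ether (-SCH3) but the sulfur has H0 (bonded to two carbons), not H1.
(B) contains a thiol (-SH), which satisfies every atom and bond constraint.
(C) has a hydroxyl group (-OH) but it is an -OH, not an -SH.
(D) has a hydroxyl group (-OH) but it is an -OH, not an -SH.
So the answer is (B).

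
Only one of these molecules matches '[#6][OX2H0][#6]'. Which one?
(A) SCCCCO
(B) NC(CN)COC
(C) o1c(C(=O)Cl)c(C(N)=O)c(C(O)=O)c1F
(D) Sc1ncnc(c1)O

B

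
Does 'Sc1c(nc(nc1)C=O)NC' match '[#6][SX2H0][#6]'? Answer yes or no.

No

The pattern [#6][SX2H0][#6] describes an aliphatic sulfur bridging two carbons with no H on the sulfur — a thioether.
The closest candidate here is a thiol (-SH), but the sulfur has H1, not H0 bridging two carbons. No other fragment satisfies the full query, so there is no match.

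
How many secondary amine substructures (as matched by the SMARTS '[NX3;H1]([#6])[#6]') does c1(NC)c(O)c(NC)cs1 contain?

2

[NX3;H1]([#6])[#6] is the SMARTS for a secondary amine: a trivalent nitrogen with one H, bonded to two carbons.
The molecule carries 2 separate instances of an N-methylamino group (-NHCH3) meeting every constraint; each maps to a distinct set of atoms, giving 2 matches.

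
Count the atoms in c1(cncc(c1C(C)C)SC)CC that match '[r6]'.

The query [r6] means: r6 matches atoms in a six-membered ring.
Check the 13 heavy atoms by environment: 1× n (aromatic, in 6-ring) → match; 5× c (aromatic, in 6-ring) → match; 6× C (acyclic) → no; 1× S (acyclic) → no.
Summing the matching environments: 1 + 5 = 6 matching atoms.

6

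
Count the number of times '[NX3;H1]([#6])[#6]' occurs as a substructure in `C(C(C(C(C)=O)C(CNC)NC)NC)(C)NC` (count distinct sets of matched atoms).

[NX3;H1]([#6])[#6] is the SMARTS for a secondary amine: a trivalent nitrogen with one H, bonded to two carbons.
The molecule carries 4 separate instances of an N-methylamino group (-NHCH3) meeting every constraint; each maps to a distinct set of atoms, giving 4 matches.

4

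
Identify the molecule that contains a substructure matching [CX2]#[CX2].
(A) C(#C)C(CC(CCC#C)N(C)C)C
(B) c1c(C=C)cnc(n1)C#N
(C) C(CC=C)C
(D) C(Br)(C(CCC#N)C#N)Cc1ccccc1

[CX2]#[CX2] describes a carbon-carbon triple bond (an alkyne).
(A) contains an ethynyl group (-C#CH), which satisfies every atom and bond constraint.
(B) has a nitrile (-C#N) but the triple bond is C#N, not C#C.
(C) has a vinyl group (-CH=CH2) but the C=C is a double bond; both carbons are CX3, not CX2.
(D) has a nitrile (-C#N) but the triple bond is C#N, not C#C.
So the answer is (A).

A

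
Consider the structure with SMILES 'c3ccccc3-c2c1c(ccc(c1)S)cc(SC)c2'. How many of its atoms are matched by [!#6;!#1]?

The query [!#6;!#1] means: not carbon and not hydrogen — any heteroatom.
Check the 19 heavy atoms by environment: 16× c (aromatic) → no; 2× S → match; 1× C → no.
That gives 2 matching atoms.

2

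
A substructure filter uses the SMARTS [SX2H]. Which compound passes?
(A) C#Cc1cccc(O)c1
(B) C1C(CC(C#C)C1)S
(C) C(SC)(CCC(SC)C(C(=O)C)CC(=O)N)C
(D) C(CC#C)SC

[SX2H] describes an aliphatic sulfur with two connections, one being H (a thiol).
(A) has a hydroxyl group (-OH) but it is an -OH, not an -SH.
(B) contains a thiol (-SH), which satisfies every atom and bond constraint.
(C) has a methylthio ether (-SCH3) but the sulfur has H0 (bonded to two carbons), not H1.
(D) has a methylthio ether (-SCH3) but the sulfur has H0 (bonded to two carbons), not H1.
So the answer is (B).

B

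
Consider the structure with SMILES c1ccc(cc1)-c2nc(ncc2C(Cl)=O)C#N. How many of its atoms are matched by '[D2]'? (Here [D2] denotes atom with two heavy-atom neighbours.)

Check the 17 heavy atoms by environment: 2× n (aromatic, D2) → match; 4× c (aromatic, D3) → no; 6× c (aromatic, D2) → match; 1× C (D2) → match; 1× N (D1) → no; 1× C (D3) → no; 1× O (D1) → no; 1× Cl (D1) → no.
Summing the matching environments: 2 + 6 + 1 = 9 matching atoms.

9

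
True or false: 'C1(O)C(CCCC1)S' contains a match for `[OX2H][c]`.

False

The pattern [OX2H][c] describes a hydroxyl oxygen attached to an aromatic carbon — a phenol.
The closest candidate here is a hydroxyl group (-OH), but the -OH is on an aliphatic carbon, not an aromatic c. No other fragment satisfies the full query, so there is no match.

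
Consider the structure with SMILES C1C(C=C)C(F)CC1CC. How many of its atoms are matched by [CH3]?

1

The query [CH3] means: aliphatic carbon with exactly three hydrogens.
Check the 10 heavy atoms by environment: 4× C (H2) → no; 4× C (H1) → no; 1× F (H0) → no; 1× C (H3) → match.
That gives 1 matching atom.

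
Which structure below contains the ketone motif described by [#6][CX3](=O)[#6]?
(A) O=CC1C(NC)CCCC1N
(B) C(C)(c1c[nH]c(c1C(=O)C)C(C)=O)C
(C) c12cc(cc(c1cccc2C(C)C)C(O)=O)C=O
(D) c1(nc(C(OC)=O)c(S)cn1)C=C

B

[#6][CX3](=O)[#6] describes a carbonyl carbon (no H) flanked by two carbons (a ketone).
(A) has an aldehyde (-CHO) but the carbonyl carbon has H1, so it is not flanked by two carbons.
(B) contains an acetyl/ketone group (-C(=O)CH3), which satisfies every atom and bond constraint.
(C) has an aldehyde (-CHO) but the carbonyl carbon has H1, so it is not flanked by two carbons.
(D) has a methyl-ester group (-C(=O)OCH3) but one neighbour of the carbonyl carbon is O, not C.
So the answer is (B).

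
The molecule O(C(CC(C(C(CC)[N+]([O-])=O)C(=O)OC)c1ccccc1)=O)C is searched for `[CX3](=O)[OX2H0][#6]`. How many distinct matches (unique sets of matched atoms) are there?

[CX3](=O)[OX2H0][#6] is the SMARTS for an ester: a carbonyl carbon bonded to an oxygen that is itself bonded to carbon (no H on that O).
The molecule carries 2 separate instances of a methyl-ester group (-C(=O)OCH3) meeting every constraint; each maps to a distinct set of atoms, giving 2 matches.

2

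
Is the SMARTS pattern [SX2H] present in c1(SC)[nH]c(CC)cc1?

No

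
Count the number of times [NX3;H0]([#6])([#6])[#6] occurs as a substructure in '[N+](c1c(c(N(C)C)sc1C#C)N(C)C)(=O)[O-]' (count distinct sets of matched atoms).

2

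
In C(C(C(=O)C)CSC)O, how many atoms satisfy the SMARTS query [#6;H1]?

The query [#6;H1] means: any carbon bearing exactly one hydrogen.
Check the 9 heavy atoms by environment: 2× C (H2) → no; 1× C (H1) → match; 1× O (H1) → no; 1× S (H0) → no; 2× C (H3) → no; 1× C (H0) → no; 1× O (H0) → no.
That gives 1 matching atom.

1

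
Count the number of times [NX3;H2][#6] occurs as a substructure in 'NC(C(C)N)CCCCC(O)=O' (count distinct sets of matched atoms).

[NX3;H2][#6] is the SMARTS for a primary amine: a trivalent nitrogen with two H attached to carbon.
The molecule carries 2 separate instances of a primary amino group (-NH2) meeting every constraint; each maps to a distinct set of atoms, giving 2 matches.

2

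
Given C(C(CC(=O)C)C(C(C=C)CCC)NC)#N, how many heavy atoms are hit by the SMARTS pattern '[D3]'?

Check the 16 heavy atoms by environment: 5× C (D2) → no; 4× C (D3) → match; 4× C (D1) → no; 1× O (D1) → no; 1× N (D2) → no; 1× N (D1) → no.
That gives 4 matching atoms.

4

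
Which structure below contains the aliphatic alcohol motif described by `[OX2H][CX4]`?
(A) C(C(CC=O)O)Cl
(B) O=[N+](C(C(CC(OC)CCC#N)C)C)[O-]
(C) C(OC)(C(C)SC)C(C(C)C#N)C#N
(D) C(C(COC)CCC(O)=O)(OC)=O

A

[OX2H][CX4] describes a hydroxyl oxygen bound to an sp3 (X4) carbon (an aliphatic alcohol).
(A) contains a hydroxyl group (-OH), which satisfies every atom and bond constraint.
(B) has a methoxy ether (-OCH3) but the oxygen has H0 (ether), not H1.
(C) has a methoxy ether (-OCH3) but the oxygen has H0 (ether), not H1.
(D) has a methoxy ether (-OCH3) but the oxygen has H0 (ether), not H1.
So the answer is (A).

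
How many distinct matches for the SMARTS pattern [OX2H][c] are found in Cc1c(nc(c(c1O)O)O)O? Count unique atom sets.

4

[OX2H][c] is the SMARTS for a phenol: a hydroxyl oxygen attached to an aromatic carbon.
The molecule carries 4 separate instances of a hydroxyl group (-OH) meeting every constraint; each maps to a distinct set of atoms, giving 4 matches.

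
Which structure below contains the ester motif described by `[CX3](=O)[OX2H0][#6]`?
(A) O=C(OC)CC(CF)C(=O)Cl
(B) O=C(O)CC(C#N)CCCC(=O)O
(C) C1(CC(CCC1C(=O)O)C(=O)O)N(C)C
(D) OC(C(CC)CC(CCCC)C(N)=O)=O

A

[CX3](=O)[OX2H0][#6] describes a carbonyl carbon bonded to an oxygen that is itself bonded to carbon (no H on that O) (an ester).
(A) contains a methyl-ester group (-C(=O)OCH3), which satisfies every atom and bond constraint.
(B) has a carboxylic acid group (-C(=O)OH) but the singly-bonded O carries H (OX2H1, not H0).
(C) has a carboxylic acid group (-C(=O)OH) but the singly-bonded O carries H (OX2H1, not H0).
(D) has a carboxylic acid group (-C(=O)OH) but the singly-bonded O carries H (OX2H1, not H0).
So the answer is (A).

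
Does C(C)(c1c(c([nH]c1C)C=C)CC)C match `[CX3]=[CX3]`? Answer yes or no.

The pattern [CX3]=[CX3] describes a non-aromatic C=C double bond between two sp2 carbons — an alkene.
The molecule carries a vinyl group (-CH=CH2), whose atoms satisfy every constraint of the query, so the pattern matches.

Yes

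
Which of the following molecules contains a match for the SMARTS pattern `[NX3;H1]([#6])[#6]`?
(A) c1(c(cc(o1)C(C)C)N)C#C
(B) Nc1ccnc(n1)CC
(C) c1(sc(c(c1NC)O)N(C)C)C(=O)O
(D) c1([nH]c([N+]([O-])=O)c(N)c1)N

C

[NX3;H1]([#6])[#6] describes a trivalent nitrogen with one H, bonded to two carbons (a secondary amine).
(A) has a primary amino group (-NH2) but the nitrogen has H2 and only one carbon neighbour.
(B) has a primary amino group (-NH2) but the nitrogen has H2 and only one carbon neighbour.
(C) contains an N-methylamino group (-NHCH3), which satisfies every atom and bond constraint.
(D) has a primary amino group (-NH2) but the nitrogen has H2 and only one carbon neighbour.
So the answer is (C).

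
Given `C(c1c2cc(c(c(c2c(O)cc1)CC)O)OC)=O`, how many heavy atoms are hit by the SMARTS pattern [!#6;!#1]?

The query [!#6;!#1] means: not carbon and not hydrogen — any heteroatom.
Check the 18 heavy atoms by environment: 10× c (aromatic) → no; 4× C → no; 4× O → match.
That gives 4 matching atoms.

4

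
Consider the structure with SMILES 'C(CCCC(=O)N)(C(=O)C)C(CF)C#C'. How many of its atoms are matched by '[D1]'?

Check the 15 heavy atoms by environment: 5× C (D2) → no; 4× C (D3) → no; 2× C (D1) → match; 2× O (D1) → match; 1× F (D1) → match; 1× N (D1) → match.
Summing the matching environments: 2 + 2 + 1 + 1 = 6 matching atoms.

6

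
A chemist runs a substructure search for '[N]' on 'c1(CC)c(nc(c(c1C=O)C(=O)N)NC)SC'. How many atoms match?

2

Check the 17 heavy atoms by environment: 1× n (aromatic) → no; 5× c (aromatic) → no; 1× S → no; 6× C → no; 2× N → match; 2× O → no.
That gives 2 matching atoms.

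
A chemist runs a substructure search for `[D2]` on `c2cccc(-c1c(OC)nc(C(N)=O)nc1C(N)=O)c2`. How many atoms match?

Check the 20 heavy atoms by environment: 2× n (aromatic, D2) → match; 5× c (aromatic, D3) → no; 2× C (D3) → no; 2× O (D1) → no; 2× N (D1) → no; 5× c (aromatic, D2) → match; 1× O (D2) → match; 1× C (D1) → no.
Summing the matching environments: 2 + 5 + 1 = 8 matching atoms.

8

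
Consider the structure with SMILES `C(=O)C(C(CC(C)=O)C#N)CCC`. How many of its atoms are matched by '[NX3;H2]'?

The query [NX3;H2] means: aliphatic N with 3 total connections, two of them H — an -NH2 nitrogen (amine or amide).
Check the 13 heavy atoms by environment: 3× C (H2, X4) → no; 2× C (H1, X4) → no; 1× C (H1, X3) → no; 2× O (H0, X1) → no; 1× C (H0, X3) → no; 2× C (H3, X4) → no; 1× C (H0, X2) → no; 1× N (H0, X1) → no.
No environment satisfies the query, so 0 matching atoms.

0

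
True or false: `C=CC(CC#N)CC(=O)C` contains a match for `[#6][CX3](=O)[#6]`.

The pattern [#6][CX3](=O)[#6] describes a carbonyl carbon (no H) flanked by two carbons — a ketone.
The molecule carries an acetyl/ketone group (-C(=O)CH3), whose atoms satisfy every constraint of the query, so the pattern matches.

True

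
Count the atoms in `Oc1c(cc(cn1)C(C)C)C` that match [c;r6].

5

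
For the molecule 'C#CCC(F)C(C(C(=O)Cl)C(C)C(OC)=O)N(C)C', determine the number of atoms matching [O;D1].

The query [O;D1] means: aliphatic oxygen bonded to exactly one heavy atom.
Check the 19 heavy atoms by environment: 2× C (D2) → no; 6× C (D3) → no; 5× C (D1) → no; 1× F (D1) → no; 2× O (D1) → match; 1× Cl (D1) → no; 1× O (D2) → no; 1× N (D3) → no.
That gives 2 matching atoms.

2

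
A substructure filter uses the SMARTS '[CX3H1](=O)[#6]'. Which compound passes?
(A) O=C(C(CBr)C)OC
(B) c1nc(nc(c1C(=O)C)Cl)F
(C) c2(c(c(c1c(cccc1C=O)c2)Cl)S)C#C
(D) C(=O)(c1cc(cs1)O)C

[CX3H1](=O)[#6] describes an sp2 carbon with one H, double-bonded to O and single-bonded to carbon (an aldehyde).
(A) has a methyl-ester group (-C(=O)OCH3) but the carbonyl carbon has H0, not H1.
(B) has an acetyl/ketone group (-C(=O)CH3) but the carbonyl carbon has H0 (two carbon neighbours), not H1.
(C) contains an aldehyde (-CHO), which satisfies every atom and bond constraint.
(D) has an acetyl/ketone group (-C(=O)CH3) but the carbonyl carbon has H0 (two carbon neighbours), not H1.
So the answer is (C).

C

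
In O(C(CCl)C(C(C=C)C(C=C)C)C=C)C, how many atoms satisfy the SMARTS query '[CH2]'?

The query [CH2] means: aliphatic carbon with exactly two hydrogens.
Check the 15 heavy atoms by environment: 4× C (H2) → match; 7× C (H1) → no; 2× C (H3) → no; 1× Cl (H0) → no; 1× O (H0) → no.
That gives 4 matching atoms.

4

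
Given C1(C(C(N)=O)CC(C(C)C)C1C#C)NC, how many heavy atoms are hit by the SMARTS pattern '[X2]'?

The query [X2] means: any atom with exactly two total connections (bonds + H).
Check the 15 heavy atoms by environment: 9× C (X4) → no; 2× C (X2) → match; 2× N (X3) → no; 1× C (X3) → no; 1× O (X1) → no.
That gives 2 matching atoms.

2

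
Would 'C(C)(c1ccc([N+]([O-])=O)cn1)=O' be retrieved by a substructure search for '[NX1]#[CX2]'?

The pattern [NX1]#[CX2] describes a nitrogen triple-bonded to a two-connected carbon — a nitrile.
The closest candidate here is a nitro group (-[N+](=O)[O-]), but there is no C#N triple bond. No other fragment satisfies the full query, so there is no match.

No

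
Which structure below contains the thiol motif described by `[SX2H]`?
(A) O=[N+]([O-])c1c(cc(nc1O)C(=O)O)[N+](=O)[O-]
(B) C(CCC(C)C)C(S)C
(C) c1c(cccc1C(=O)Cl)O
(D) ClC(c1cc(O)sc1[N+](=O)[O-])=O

B

[SX2H] describes an aliphatic sulfur with two connections, one being H (a thiol).
(A) has a hydroxyl group (-OH) but it is an -OH, not an -SH.
(B) contains a thiol (-SH), which satisfies every atom and bond constraint.
(C) has a hydroxyl group (-OH) but it is an -OH, not an -SH.
(D) has a hydroxyl group (-OH) but it is an -OH, not an -SH.
So the answer is (B).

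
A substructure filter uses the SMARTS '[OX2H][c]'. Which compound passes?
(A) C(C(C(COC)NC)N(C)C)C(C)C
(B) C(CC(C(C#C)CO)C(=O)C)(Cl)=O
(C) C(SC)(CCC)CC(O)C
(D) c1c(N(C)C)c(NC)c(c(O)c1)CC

[OX2H][c] describes a hydroxyl oxygen attached to an aromatic carbon (a phenol).
(A) has a methoxy ether (-OCH3) but the oxygen has H0, not H1.
(B) has a hydroxyl group (-OH) but the -OH is on an aliphatic carbon, not an aromatic c.
(C) has a hydroxyl group (-OH) but the -OH is on an aliphatic carbon, not an aromatic c.
(D) contains a hydroxyl group (-OH), which satisfies every atom and bond constraint.
So the answer is (D).

D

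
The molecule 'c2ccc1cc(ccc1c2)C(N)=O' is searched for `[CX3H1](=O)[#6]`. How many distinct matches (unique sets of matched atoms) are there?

0

[CX3H1](=O)[#6] is the SMARTS for an aldehyde: an sp2 carbon with one H, double-bonded to O and single-bonded to carbon.
No fragment in the molecule satisfies every constraint, giving 0 matches.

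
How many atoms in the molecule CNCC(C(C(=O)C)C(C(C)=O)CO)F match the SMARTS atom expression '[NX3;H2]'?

The query [NX3;H2] means: aliphatic N with 3 total connections, two of them H — an -NH2 nitrogen (amine or amide).
Check the 15 heavy atoms by environment: 2× C (H2, X4) → no; 3× C (H1, X4) → no; 1× O (H1, X2) → no; 2× C (H0, X3) → no; 2× O (H0, X1) → no; 3× C (H3, X4) → no; 1× F (H0, X1) → no; 1× N (H1, X3) → no.
No environment satisfies the query, so 0 matching atoms.

0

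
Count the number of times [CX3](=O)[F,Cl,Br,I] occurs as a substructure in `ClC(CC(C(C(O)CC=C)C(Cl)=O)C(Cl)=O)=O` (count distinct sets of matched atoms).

[CX3](=O)[F,Cl,Br,I] is the SMARTS for an acyl halide: a carbonyl carbon bonded to a halogen.
The molecule carries 3 separate instances of an acyl chloride (-C(=O)Cl) meeting every constraint; each maps to a distinct set of atoms, giving 3 matches.

3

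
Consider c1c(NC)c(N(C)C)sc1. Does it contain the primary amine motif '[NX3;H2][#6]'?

No

The pattern [NX3;H2][#6] describes a trivalent nitrogen with two H attached to carbon — a primary amine.
The closest candidate here is an N-methylamino group (-NHCH3), but the nitrogen bears two carbons and only one H (H1), not H2. No other fragment satisfies the full query, so there is no match.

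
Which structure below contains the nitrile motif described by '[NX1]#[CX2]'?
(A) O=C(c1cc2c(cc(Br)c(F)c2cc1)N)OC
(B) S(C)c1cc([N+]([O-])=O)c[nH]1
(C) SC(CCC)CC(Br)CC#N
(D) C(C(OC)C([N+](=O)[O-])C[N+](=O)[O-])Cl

C

[NX1]#[CX2] describes a nitrogen triple-bonded to a two-connected carbon (a nitrile).
(A) has a primary amino group (-NH2) but the nitrogen is NX3 (three connections), not NX1 triple-bonded.
(B) has a nitro group (-[N+](=O)[O-]) but there is no C#N triple bond.
(C) contains a nitrile (-C#N), which satisfies every atom and bond constraint.
(D) has a nitro group (-[N+](=O)[O-]) but there is no C#N triple bond.
So the answer is (C).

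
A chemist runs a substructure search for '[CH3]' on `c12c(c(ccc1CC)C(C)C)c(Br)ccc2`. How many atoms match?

The query [CH3] means: aliphatic carbon with exactly three hydrogens.
Check the 16 heavy atoms by environment: 5× c (aromatic, H0) → no; 5× c (aromatic, H1) → no; 1× C (H2) → no; 3× C (H3) → match; 1× Br (H0) → no; 1× C (H1) → no.
That gives 3 matching atoms.

3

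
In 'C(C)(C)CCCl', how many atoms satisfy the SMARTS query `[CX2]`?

The query [CX2] means: C with X2: aliphatic carbon with exactly 2 total connections.
Check the 6 heavy atoms by environment: 5× C (X4) → no; 1× Cl (X1) → no.
No environment satisfies the query, so 0 matching atoms.

0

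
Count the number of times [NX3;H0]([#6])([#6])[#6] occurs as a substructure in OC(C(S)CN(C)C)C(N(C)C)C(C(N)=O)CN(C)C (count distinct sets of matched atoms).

[NX3;H0]([#6])([#6])[#6] is the SMARTS for a tertiary amine: a trivalent nitrogen with no H, bonded to three carbons.
The molecule carries 3 separate instances of a dimethylamino group (-N(CH3)2) meeting every constraint; each maps to a distinct set of atoms, giving 3 matches.

3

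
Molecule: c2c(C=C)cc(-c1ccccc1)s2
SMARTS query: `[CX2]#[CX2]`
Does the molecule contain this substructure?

The pattern [CX2]#[CX2] describes a carbon-carbon triple bond — an alkyne.
The closest candidate here is a vinyl group (-CH=CH2), but the C=C is a double bond; both carbons are CX3, not CX2. No other fragment satisfies the full query, so there is no match.

No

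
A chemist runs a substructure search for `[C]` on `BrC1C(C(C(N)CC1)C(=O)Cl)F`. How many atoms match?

7

The query [C] means: uppercase C matches aliphatic (non-aromatic) carbon only.
Check the 12 heavy atoms by environment: 7× C → match; 1× F → no; 1× Br → no; 1× N → no; 1× O → no; 1× Cl → no.
That gives 7 matching atoms.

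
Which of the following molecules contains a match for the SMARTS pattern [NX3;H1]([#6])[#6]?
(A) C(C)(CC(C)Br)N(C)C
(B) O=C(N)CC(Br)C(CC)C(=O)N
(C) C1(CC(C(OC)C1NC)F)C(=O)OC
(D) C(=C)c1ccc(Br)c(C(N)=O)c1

C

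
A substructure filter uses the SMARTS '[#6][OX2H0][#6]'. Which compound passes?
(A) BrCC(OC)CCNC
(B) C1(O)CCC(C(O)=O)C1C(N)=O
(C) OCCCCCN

[#6][OX2H0][#6] describes an aliphatic oxygen bridging two carbons with no H on the oxygen (an ether).
(A) contains a methoxy ether (-OCH3), which satisfies every atom and bond constraint.
(B) has a carboxylic acid group (-C(=O)OH) but the -OH oxygen has H1; the =O is OX1, not OX2.
(C) has a hydroxyl group (-OH) but the oxygen has H1, not H0 bridging two carbons.
So the answer is (A).

A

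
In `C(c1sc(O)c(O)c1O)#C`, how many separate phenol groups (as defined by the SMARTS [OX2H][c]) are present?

3

[OX2H][c] is the SMARTS for a phenol: a hydroxyl oxygen attached to an aromatic carbon.
The molecule carries 3 separate instances of a hydroxyl group (-OH) meeting every constraint; each maps to a distinct set of atoms, giving 3 matches.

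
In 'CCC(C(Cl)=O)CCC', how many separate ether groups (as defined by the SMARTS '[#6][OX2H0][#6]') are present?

0

[#6][OX2H0][#6] is the SMARTS for an ether: an aliphatic oxygen bridging two carbons with no H on the oxygen.
No fragment in the molecule satisfies every constraint, giving 0 matches.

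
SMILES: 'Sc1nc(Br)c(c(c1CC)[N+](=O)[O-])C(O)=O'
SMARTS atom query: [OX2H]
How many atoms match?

1

Check the 16 heavy atoms by environment: 1× n (aromatic, H0, X2) → no; 5× c (aromatic, H0, X3) → no; 1× C (H2, X4) → no; 1× C (H3, X4) → no; 1× S (H1, X2) → no; 1× C (H0, X3) → no; 2× O (H0, X1) → no; 1× O (H1, X2) → match; 1× N (charge +1, H0, X3) → no; 1× O (charge -1, H0, X1) → no; 1× Br (H0, X1) → no.
That gives 1 matching atom.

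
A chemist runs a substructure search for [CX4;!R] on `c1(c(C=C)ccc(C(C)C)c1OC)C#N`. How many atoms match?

4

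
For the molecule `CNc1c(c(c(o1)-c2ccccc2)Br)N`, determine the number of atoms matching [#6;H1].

5

The query [#6;H1] means: any carbon bearing exactly one hydrogen.
Check the 15 heavy atoms by environment: 1× o (aromatic, H0) → no; 5× c (aromatic, H0) → no; 1× N (H2) → no; 1× N (H1) → no; 1× C (H3) → no; 5× c (aromatic, H1) → match; 1× Br (H0) → no.
That gives 5 matching atoms.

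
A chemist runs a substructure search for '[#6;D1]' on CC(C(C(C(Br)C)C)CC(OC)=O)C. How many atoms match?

Check the 14 heavy atoms by environment: 5× C (D1) → match; 5× C (D3) → no; 1× C (D2) → no; 1× O (D1) → no; 1× O (D2) → no; 1× Br (D1) → no.
That gives 5 matching atoms.

5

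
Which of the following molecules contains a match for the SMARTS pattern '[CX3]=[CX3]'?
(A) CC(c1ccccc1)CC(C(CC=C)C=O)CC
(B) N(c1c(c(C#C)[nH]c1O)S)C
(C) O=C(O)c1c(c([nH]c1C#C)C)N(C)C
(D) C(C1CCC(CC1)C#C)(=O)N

A

[CX3]=[CX3] describes a non-aromatic C=C double bond between two sp2 carbons (an alkene).
(A) contains a vinyl group (-CH=CH2), which satisfies every atom and bond constraint.
(B) has an ethynyl group (-C#CH) but the C-C bond is a triple bond, not a double bond.
(C) has an ethynyl group (-C#CH) but the C-C bond is a triple bond, not a double bond.
(D) has an ethynyl group (-C#CH) but the C-C bond is a triple bond, not a double bond.
So the answer is (A).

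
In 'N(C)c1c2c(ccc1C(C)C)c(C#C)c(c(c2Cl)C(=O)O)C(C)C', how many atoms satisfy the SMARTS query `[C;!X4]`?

Check the 24 heavy atoms by environment: 10× c (aromatic, X3) → no; 7× C (X4) → no; 1× C (X3) → match; 1× O (X1) → no; 1× O (X2) → no; 1× N (X3) → no; 1× Cl (X1) → no; 2× C (X2) → match.
Summing the matching environments: 1 + 2 = 3 matching atoms.

3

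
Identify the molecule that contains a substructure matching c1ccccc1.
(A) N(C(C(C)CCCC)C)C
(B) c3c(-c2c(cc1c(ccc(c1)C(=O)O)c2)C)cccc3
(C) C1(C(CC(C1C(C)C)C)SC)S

B

c1ccccc1 describes six aromatic carbons in a ring (a benzene ring).
(A) has a methyl group (-CH3) but no six-membered all-carbon aromatic ring is present.
(B) contains a phenyl ring, which satisfies every atom and bond constraint.
(C) has a methyl group (-CH3) but no six-membered all-carbon aromatic ring is present.
So the answer is (B).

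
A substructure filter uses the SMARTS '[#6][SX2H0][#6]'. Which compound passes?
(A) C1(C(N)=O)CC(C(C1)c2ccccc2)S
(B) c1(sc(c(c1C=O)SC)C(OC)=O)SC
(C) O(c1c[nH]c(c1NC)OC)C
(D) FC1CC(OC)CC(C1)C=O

B

[#6][SX2H0][#6] describes an aliphatic sulfur bridging two carbons with no H on the sulfur (a thioether).
(A) has a thiol (-SH) but the sulfur has H1, not H0 bridging two carbons.
(B) contains a methylthio ether (-SCH3), which satisfies every atom and bond constraint.
(C) has a methoxy ether (-OCH3) but the bridging atom is O, not S.
(D) has a methoxy ether (-OCH3) but the bridging atom is O, not S.
So the answer is (B).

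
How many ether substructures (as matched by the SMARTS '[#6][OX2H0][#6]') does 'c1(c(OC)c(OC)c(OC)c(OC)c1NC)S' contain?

[#6][OX2H0][#6] is the SMARTS for an ether: an aliphatic oxygen bridging two carbons with no H on the oxygen.
The molecule carries 4 separate instances of a methoxy ether (-OCH3) meeting every constraint; each maps to a distinct set of atoms, giving 4 matches.

4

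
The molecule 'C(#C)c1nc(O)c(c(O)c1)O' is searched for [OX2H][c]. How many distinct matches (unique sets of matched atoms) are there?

[OX2H][c] is the SMARTS for a phenol: a hydroxyl oxygen attached to an aromatic carbon.
The molecule carries 3 separate instances of a hydroxyl group (-OH) meeting every constraint; each maps to a distinct set of atoms, giving 3 matches.

3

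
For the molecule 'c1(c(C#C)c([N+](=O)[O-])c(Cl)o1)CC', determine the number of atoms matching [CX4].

2

Check the 13 heavy atoms by environment: 1× o (aromatic, X2) → no; 4× c (aromatic, X3) → no; 2× C (X4) → match; 1× Cl (X1) → no; 2× C (X2) → no; 1× N (charge +1, X3) → no; 1× O (charge -1, X1) → no; 1× O (X1) → no.
That gives 2 matching atoms.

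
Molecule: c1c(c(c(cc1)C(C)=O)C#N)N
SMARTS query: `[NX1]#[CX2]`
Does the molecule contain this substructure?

Yes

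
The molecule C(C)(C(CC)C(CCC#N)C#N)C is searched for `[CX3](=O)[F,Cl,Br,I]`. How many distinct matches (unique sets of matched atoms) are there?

0

[CX3](=O)[F,Cl,Br,I] is the SMARTS for an acyl halide: a carbonyl carbon bonded to a halogen.
No fragment in the molecule satisfies every constraint, giving 0 matches.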